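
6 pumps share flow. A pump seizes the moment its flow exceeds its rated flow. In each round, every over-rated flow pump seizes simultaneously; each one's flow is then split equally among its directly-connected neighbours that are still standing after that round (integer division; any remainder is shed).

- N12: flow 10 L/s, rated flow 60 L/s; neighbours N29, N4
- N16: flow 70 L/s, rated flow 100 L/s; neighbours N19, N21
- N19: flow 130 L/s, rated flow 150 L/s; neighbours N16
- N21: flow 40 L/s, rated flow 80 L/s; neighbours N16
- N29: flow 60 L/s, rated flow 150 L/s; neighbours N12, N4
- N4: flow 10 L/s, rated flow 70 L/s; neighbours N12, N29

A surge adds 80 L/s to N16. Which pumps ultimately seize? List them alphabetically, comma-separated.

Round 1 — N16 at 150 > 100. N16 seizes.
  N16 sheds 150 L/s to N19, N21: 75 each.
    N19: 130+75 = 205 > 150
    N21: 40+75 = 115 > 80
Round 2 — N19, N21 seize.
  N19 sheds 205 L/s: no online neighbours, lost.
  N21 sheds 115 L/s: no online neighbours, lost.
No further seizures.

N16, N19, N21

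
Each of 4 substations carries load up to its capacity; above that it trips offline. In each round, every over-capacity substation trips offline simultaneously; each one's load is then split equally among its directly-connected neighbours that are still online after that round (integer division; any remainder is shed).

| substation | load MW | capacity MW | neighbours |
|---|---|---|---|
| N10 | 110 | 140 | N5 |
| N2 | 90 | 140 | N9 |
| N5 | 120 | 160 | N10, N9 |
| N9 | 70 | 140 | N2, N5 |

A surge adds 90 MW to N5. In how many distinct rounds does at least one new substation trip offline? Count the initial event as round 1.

Round 1 — N5 at 210 > 160. N5 trips offline.
  N5 sheds 210 MW to N10, N9: 105 each.
    N10: 110+105 = 215 > 140
    N9: 70+105 = 175 > 140
Round 2 — N10, N9 trip offline.
  N10 sheds 215 MW: no online neighbours, lost.
  N9 sheds 175 MW to N2: 175 each.
    N2: 90+175 = 265 > 140
Round 3 — N2 trips offline.
  N2 sheds 265 MW: no online neighbours, lost.
No further trips.

3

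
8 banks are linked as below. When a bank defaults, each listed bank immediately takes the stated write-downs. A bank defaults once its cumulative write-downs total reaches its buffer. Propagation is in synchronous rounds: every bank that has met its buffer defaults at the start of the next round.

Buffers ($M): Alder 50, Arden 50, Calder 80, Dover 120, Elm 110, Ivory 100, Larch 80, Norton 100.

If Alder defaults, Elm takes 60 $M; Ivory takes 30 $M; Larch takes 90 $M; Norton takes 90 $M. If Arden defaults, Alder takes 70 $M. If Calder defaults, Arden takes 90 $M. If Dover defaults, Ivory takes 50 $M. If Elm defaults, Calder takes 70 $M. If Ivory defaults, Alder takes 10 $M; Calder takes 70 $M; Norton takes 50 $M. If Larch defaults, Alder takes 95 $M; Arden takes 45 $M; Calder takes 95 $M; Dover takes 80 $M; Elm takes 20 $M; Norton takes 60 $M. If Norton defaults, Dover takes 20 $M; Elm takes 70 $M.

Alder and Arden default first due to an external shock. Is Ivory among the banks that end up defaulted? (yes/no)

Round 1 — Alder, Arden default (initial).
  Elm: +60 → 60 < 110
  Ivory: +30 → 30 < 100
  Larch: +90 → 90 ≥ 80
  Norton: +90 → 90 < 100
Round 2 — Larch defaults.
  Calder: +95 → 95 ≥ 80
  Dover: +80 → 80 < 120
  Elm: +20 → 80 < 110
  Norton: +60 → 150 ≥ 100
Round 3 — Calder, Norton default.
  Dover: +20 → 100 < 120
  Elm: +70 → 150 ≥ 110
Round 4 — Elm defaults.
No further defaults.

no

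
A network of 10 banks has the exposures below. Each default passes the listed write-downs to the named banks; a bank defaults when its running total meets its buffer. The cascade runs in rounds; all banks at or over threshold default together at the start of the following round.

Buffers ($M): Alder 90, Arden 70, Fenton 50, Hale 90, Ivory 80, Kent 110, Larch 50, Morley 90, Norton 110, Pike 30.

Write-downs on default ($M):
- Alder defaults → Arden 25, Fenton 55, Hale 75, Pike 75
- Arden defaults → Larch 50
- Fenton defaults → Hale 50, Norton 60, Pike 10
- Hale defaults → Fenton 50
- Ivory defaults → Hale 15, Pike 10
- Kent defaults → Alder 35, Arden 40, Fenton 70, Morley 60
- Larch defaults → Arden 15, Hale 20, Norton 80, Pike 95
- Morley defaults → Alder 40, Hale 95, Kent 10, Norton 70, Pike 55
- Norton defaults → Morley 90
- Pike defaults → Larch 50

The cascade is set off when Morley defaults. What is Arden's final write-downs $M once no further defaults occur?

Round 1 — Morley defaults (initial).
  Alder: +40 → 40 < 90
  Hale: +95 → 95 ≥ 90
  Kent: +10 → 10 < 110
  Norton: +70 → 70 < 110
  Pike: +55 → 55 ≥ 30
Round 2 — Hale, Pike default.
  Fenton: +50 → 50 ≥ 50
  Larch: +50 → 50 ≥ 50
Round 3 — Fenton, Larch default.
  Arden: +15 → 15 < 70
  Norton: +60+80 → 210 ≥ 110
Round 4 — Norton defaults.
No further defaults.

15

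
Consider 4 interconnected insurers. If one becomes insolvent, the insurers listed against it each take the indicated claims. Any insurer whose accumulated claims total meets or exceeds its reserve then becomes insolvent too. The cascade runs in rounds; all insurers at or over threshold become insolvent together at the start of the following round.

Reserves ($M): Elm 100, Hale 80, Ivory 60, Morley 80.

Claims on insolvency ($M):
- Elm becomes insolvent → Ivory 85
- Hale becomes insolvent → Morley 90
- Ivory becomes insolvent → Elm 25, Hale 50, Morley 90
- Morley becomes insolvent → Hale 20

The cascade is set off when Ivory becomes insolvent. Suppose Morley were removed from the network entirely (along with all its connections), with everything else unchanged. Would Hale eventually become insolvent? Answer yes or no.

With Morley removed:
Round 1 — Ivory becomes insolvent (initial).
  Elm: +25 → 25 < 100
  Hale: +50 → 50 < 80
No further insolvencies.

no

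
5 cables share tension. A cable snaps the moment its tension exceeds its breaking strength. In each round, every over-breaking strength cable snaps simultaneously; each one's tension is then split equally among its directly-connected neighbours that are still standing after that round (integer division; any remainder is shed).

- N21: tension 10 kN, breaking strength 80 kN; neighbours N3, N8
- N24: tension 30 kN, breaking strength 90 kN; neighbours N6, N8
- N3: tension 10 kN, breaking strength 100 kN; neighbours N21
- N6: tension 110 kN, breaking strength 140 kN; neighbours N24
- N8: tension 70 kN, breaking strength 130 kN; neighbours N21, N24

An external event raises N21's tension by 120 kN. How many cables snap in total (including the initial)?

4

Round 1 — N21 at 130 > 80. N21 snaps.
  N21 sheds 130 kN to N3, N8: 65 each.
    N3: 10+65 = 75 ≤ 100
    N8: 70+65 = 135 > 130
Round 2 — N8 snaps.
  N8 sheds 135 kN to N24: 135 each.
    N24: 30+135 = 165 > 90
Round 3 — N24 snaps.
  N24 sheds 165 kN to N6: 165 each.
    N6: 110+165 = 275 > 140
Round 4 — N6 snaps.
  N6 sheds 275 kN: no online neighbours, lost.
No further breaks.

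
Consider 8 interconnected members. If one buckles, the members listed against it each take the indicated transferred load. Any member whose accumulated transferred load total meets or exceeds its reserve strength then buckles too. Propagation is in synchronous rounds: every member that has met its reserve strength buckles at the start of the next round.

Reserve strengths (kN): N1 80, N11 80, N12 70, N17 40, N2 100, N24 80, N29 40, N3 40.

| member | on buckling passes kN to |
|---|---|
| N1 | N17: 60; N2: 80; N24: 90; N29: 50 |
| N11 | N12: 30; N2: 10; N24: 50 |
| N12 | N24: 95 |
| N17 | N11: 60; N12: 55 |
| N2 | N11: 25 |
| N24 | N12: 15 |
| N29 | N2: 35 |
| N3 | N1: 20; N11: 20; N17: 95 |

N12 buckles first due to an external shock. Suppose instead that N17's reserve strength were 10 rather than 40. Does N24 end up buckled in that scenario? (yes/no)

With N17's reserve strength at 10:
Round 1 — N12 buckles (initial).
  N24: +95 → 95 ≥ 80
Round 2 — N24 buckles.
No further bucklings.

yes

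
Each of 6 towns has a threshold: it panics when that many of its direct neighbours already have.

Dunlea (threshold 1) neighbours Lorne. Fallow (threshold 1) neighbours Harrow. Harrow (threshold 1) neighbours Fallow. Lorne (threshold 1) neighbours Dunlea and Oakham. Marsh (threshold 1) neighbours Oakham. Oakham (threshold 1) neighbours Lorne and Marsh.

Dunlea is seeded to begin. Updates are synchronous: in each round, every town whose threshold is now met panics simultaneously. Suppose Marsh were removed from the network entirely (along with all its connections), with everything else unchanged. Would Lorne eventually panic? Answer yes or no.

With Marsh removed:
Round 1 — Dunlea panics (initial).
Round 2 — checking thresholds:
  Lorne: 1 of 2 neighbours ≥ 1, panics.
Round 3 — checking thresholds:
  Oakham: 1 of 1 neighbours ≥ 1, panics.
Round 4 — no new panics; cascade stops.

yes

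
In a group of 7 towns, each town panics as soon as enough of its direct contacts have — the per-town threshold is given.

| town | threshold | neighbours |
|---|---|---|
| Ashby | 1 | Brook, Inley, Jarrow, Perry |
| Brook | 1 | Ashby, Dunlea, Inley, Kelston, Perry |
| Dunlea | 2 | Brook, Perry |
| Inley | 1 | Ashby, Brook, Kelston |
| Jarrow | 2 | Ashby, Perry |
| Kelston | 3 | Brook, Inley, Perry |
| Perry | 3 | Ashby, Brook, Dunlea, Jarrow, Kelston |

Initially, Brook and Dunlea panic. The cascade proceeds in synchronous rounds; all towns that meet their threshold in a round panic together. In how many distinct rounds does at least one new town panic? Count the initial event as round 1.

Round 1 — Brook, Dunlea panic (initial).
Round 2 — checking thresholds:
  Ashby: 1 of 4 neighbours ≥ 1, panics.
  Inley: 1 of 3 neighbours ≥ 1, panics.
  Kelston: 1 of 3 neighbours < 3, below threshold.
  Perry: 2 of 5 neighbours < 3, below threshold.
Round 3 — checking thresholds:
  Jarrow: 1 of 2 neighbours < 2, below threshold.
  Kelston: 2 of 3 neighbours < 3, below threshold.
  Perry: 3 of 5 neighbours ≥ 3, panics.
Round 4 — checking thresholds:
  Jarrow: 2 of 2 neighbours ≥ 2, panics.
  Kelston: 3 of 3 neighbours ≥ 3, panics.
Round 5 — no new panics; cascade stops.

4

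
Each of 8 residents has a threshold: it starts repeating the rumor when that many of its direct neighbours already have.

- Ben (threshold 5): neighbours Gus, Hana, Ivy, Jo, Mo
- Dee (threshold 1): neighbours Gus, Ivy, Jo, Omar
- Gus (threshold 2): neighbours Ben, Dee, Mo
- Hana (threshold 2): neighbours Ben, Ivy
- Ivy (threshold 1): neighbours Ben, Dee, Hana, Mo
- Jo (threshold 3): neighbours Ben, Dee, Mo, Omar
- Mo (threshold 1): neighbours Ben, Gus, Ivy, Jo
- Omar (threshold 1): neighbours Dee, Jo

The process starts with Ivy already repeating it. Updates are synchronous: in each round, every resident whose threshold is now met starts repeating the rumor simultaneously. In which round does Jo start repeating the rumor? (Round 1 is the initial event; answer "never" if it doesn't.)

Round 1 — Ivy starts repeating the rumor (initial).
Round 2 — checking thresholds:
  Ben: 1 of 5 neighbours < 5, below threshold.
  Dee: 1 of 4 neighbours ≥ 1, starts repeating the rumor.
  Hana: 1 of 2 neighbours < 2, below threshold.
  Mo: 1 of 4 neighbours ≥ 1, starts repeating the rumor.
Round 3 — checking thresholds:
  Ben: 2 of 5 neighbours < 5, below threshold.
  Gus: 2 of 3 neighbours ≥ 2, starts repeating the rumor.
  Hana: 1 of 2 neighbours < 2, below threshold.
  Jo: 2 of 4 neighbours < 3, below threshold.
  Omar: 1 of 2 neighbours ≥ 1, starts repeating the rumor.
Round 4 — checking thresholds:
  Ben: 3 of 5 neighbours < 5, below threshold.
  Hana: 1 of 2 neighbours < 2, below threshold.
  Jo: 3 of 4 neighbours ≥ 3, starts repeating the rumor.
Round 5 — no new spreads; cascade stops.

4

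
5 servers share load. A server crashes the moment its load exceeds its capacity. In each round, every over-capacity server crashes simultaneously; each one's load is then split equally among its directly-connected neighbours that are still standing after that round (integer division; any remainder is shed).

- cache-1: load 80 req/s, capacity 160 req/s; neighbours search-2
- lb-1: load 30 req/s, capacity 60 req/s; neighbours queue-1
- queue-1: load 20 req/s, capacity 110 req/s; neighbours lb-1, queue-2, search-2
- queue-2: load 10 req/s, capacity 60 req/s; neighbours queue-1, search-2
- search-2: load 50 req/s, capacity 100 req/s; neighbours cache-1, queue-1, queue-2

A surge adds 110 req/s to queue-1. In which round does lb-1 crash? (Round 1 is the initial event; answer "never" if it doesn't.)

2

Round 1 — queue-1 at 130 > 110. queue-1 crashes.
  queue-1 sheds 130 req/s to lb-1, queue-2, search-2: 43 each (1 lost).
    lb-1: 30+43 = 73 > 60
    queue-2: 10+43 = 53 ≤ 60
    search-2: 50+43 = 93 ≤ 100
Round 2 — lb-1 crashes.
  lb-1 sheds 73 req/s: no online neighbours, lost.
No further crashes.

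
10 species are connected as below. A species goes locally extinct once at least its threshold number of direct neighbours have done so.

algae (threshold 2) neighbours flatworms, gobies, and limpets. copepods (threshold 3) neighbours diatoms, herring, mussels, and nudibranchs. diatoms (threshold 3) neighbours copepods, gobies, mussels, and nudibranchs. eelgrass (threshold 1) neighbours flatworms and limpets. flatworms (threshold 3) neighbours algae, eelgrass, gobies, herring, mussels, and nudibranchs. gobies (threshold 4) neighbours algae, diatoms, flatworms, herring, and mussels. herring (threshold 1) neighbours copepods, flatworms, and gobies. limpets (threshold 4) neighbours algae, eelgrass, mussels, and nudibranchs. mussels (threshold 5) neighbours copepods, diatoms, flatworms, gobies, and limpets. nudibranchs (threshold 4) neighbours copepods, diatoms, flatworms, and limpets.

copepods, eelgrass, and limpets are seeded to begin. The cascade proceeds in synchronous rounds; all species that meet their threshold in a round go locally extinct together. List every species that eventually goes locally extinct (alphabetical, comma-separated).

copepods, eelgrass, herring, limpets

Round 1 — copepods, eelgrass, limpets go locally extinct (initial).
Round 2 — checking thresholds:
  algae: 1 of 3 neighbours < 2, not yet.
  diatoms: 1 of 4 neighbours < 3, not yet.
  flatworms: 1 of 6 neighbours < 3, not yet.
  herring: 1 of 3 neighbours ≥ 1, goes locally extinct.
  mussels: 2 of 5 neighbours < 5, not yet.
  nudibranchs: 2 of 4 neighbours < 4, not yet.
Round 3 — no new extinctions; cascade stops.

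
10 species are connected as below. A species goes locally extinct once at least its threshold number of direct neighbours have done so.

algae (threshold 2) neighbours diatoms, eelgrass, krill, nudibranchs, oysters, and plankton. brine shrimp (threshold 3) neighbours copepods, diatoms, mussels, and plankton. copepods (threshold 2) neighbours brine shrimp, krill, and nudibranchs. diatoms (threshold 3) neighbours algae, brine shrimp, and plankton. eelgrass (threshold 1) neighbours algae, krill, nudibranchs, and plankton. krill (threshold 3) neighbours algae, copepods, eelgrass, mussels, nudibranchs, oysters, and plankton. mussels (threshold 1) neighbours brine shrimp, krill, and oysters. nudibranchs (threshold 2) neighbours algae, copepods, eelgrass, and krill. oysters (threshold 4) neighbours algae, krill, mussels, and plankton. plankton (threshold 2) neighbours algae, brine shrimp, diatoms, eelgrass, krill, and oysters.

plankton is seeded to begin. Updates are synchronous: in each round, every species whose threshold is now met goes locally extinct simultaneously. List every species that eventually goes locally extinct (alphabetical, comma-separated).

algae, brine shrimp, copepods, diatoms, eelgrass, krill, mussels, nudibranchs, oysters, plankton

Round 1 — plankton goes locally extinct (initial).
Round 2 — checking thresholds:
  algae: 1 of 6 neighbours < 2, holds.
  brine shrimp: 1 of 4 neighbours < 3, holds.
  diatoms: 1 of 3 neighbours < 3, holds.
  eelgrass: 1 of 4 neighbours ≥ 1, goes locally extinct.
  krill: 1 of 7 neighbours < 3, holds.
  oysters: 1 of 4 neighbours < 4, holds.
Round 3 — checking thresholds:
  algae: 2 of 6 neighbours ≥ 2, goes locally extinct.
  brine shrimp: 1 of 4 neighbours < 3, holds.
  diatoms: 1 of 3 neighbours < 3, holds.
  krill: 2 of 7 neighbours < 3, holds.
  nudibranchs: 1 of 4 neighbours < 2, holds.
  oysters: 1 of 4 neighbours < 4, holds.
Round 4 — checking thresholds:
  brine shrimp: 1 of 4 neighbours < 3, holds.
  diatoms: 2 of 3 neighbours < 3, holds.
  krill: 3 of 7 neighbours ≥ 3, goes locally extinct.
  nudibranchs: 2 of 4 neighbours ≥ 2, goes locally extinct.
  oysters: 2 of 4 neighbours < 4, holds.
Round 5 — checking thresholds:
  brine shrimp: 1 of 4 neighbours < 3, holds.
  copepods: 2 of 3 neighbours ≥ 2, goes locally extinct.
  diatoms: 2 of 3 neighbours < 3, holds.
  mussels: 1 of 3 neighbours ≥ 1, goes locally extinct.
  oysters: 3 of 4 neighbours < 4, holds.
Round 6 — checking thresholds:
  brine shrimp: 3 of 4 neighbours ≥ 3, goes locally extinct.
  diatoms: 2 of 3 neighbours < 3, holds.
  oysters: 4 of 4 neighbours ≥ 4, goes locally extinct.
Round 7 — checking thresholds:
  diatoms: 3 of 3 neighbours ≥ 3, goes locally extinct.
Round 8 — no new extinctions; cascade stops.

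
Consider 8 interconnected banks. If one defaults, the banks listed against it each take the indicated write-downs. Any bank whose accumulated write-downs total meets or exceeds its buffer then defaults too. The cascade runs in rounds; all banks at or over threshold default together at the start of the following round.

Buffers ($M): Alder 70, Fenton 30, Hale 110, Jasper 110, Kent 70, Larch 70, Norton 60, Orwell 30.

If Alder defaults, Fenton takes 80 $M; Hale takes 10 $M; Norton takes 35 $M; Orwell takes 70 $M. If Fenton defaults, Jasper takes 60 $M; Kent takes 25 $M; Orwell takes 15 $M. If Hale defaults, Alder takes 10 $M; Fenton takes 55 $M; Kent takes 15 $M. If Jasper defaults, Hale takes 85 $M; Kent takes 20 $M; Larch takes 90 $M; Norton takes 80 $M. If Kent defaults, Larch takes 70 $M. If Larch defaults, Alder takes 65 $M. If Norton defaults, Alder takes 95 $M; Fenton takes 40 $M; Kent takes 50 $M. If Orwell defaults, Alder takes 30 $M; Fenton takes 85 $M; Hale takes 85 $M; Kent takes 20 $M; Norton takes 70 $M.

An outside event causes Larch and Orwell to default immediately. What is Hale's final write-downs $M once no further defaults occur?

Round 1 — Larch, Orwell default (initial).
  Alder: +65+30 → 95 ≥ 70
  Fenton: +85 → 85 ≥ 30
  Hale: +85 → 85 < 110
  Kent: +20 → 20 < 70
  Norton: +70 → 70 ≥ 60
Round 2 — Alder, Fenton, Norton default.
  Hale: +10 → 95 < 110
  Jasper: +60 → 60 < 110
  Kent: +25+50 → 95 ≥ 70
Round 3 — Kent defaults.
No further defaults.

95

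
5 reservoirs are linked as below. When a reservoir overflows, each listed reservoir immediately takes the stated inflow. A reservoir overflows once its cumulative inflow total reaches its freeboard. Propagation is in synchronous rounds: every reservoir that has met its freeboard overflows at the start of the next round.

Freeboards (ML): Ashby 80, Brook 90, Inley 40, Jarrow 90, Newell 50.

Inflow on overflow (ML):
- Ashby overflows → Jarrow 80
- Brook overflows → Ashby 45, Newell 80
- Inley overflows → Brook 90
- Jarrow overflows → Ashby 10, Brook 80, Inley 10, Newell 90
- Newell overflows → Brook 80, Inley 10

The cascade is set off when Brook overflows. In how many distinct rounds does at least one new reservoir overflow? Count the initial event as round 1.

2

Round 1 — Brook overflows (initial).
  Ashby: +45 → 45 < 80
  Newell: +80 → 80 ≥ 50
Round 2 — Newell overflows.
  Inley: +10 → 10 < 40
No further overflows.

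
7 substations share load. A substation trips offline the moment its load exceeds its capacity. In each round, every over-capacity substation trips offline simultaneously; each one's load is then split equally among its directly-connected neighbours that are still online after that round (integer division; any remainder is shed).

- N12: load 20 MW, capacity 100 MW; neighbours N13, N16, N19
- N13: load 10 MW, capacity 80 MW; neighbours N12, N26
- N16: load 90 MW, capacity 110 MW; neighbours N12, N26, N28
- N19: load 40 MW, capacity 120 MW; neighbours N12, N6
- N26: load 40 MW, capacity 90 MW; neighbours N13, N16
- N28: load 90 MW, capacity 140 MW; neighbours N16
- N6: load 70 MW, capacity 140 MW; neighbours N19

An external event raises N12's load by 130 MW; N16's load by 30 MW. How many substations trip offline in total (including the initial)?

5

Round 1 — N12 at 150 > 100; N16 at 120 > 110. N12, N16 trip offline.
  N12 sheds 150 MW to N13, N19: 75 each.
    N13: 10+75 = 85 > 80
    N19: 40+75 = 115 ≤ 120
  N16 sheds 120 MW to N26, N28: 60 each.
    N26: 40+60 = 100 > 90
    N28: 90+60 = 150 > 140
Round 2 — N13, N26, N28 trip offline.
  N13 sheds 85 MW: no online neighbours, lost.
  N26 sheds 100 MW: no online neighbours, lost.
  N28 sheds 150 MW: no online neighbours, lost.
No further trips.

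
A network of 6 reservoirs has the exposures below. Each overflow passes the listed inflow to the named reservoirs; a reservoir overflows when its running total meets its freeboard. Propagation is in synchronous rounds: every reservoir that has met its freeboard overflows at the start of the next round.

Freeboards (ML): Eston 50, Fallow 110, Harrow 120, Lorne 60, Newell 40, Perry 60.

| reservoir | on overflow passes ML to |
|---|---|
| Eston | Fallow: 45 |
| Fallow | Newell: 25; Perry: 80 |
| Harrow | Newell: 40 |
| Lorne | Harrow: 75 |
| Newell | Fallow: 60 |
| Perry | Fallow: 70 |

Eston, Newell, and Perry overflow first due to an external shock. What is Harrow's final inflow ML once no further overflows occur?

Round 1 — Eston, Newell, Perry overflow (initial).
  Fallow: +45+60+70 → 175 ≥ 110
Round 2 — Fallow overflows.
No further overflows.

0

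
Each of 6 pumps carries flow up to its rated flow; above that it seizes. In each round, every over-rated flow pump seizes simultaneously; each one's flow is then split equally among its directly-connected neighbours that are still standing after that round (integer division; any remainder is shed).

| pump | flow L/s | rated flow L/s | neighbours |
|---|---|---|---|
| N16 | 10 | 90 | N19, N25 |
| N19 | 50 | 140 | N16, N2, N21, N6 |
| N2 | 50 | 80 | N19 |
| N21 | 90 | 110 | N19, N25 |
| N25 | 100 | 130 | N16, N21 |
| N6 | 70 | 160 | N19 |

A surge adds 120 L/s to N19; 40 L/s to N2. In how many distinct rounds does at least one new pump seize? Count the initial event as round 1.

Round 1 — N19 at 170 > 140; N2 at 90 > 80. N19, N2 seize.
  N19 sheds 170 L/s to N16, N21, N6: 56 each (2 lost).
    N16: 10+56 = 66 ≤ 90
    N21: 90+56 = 146 > 110
    N6: 70+56 = 126 ≤ 160
  N2 sheds 90 L/s: no online neighbours, lost.
Round 2 — N21 seizes.
  N21 sheds 146 L/s to N25: 146 each.
    N25: 100+146 = 246 > 130
Round 3 — N25 seizes.
  N25 sheds 246 L/s to N16: 246 each.
    N16: 66+246 = 312 > 90
Round 4 — N16 seizes.
  N16 sheds 312 L/s: no online neighbours, lost.
No further seizures.

4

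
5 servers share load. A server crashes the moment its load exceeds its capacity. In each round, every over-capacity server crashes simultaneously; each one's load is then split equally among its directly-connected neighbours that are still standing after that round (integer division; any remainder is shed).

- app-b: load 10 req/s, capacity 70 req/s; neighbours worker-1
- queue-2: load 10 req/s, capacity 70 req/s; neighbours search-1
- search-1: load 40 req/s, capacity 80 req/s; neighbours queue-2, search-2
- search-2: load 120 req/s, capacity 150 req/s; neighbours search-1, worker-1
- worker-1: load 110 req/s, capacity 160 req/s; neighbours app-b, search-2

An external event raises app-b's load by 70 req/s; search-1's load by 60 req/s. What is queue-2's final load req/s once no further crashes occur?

Round 1 — app-b at 80 > 70; search-1 at 100 > 80. app-b, search-1 crash.
  app-b sheds 80 req/s to worker-1: 80 each.
    worker-1: 110+80 = 190 > 160
  search-1 sheds 100 req/s to queue-2, search-2: 50 each.
    queue-2: 10+50 = 60 ≤ 70
    search-2: 120+50 = 170 > 150
Round 2 — search-2, worker-1 crash.
  search-2 sheds 170 req/s: no online neighbours, lost.
  worker-1 sheds 190 req/s: no online neighbours, lost.
No further crashes.

60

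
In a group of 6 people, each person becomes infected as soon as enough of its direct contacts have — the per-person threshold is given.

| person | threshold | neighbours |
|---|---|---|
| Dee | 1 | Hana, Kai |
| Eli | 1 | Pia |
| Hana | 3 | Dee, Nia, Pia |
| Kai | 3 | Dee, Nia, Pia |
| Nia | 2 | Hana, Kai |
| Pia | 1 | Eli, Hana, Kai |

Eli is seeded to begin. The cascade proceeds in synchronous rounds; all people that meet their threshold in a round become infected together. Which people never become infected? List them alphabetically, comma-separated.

Dee, Hana, Kai, Nia

Round 1 — Eli becomes infected (initial).
Round 2 — checking thresholds:
  Pia: 1 of 3 neighbours ≥ 1, becomes infected.
Round 3 — no new infections; cascade stops.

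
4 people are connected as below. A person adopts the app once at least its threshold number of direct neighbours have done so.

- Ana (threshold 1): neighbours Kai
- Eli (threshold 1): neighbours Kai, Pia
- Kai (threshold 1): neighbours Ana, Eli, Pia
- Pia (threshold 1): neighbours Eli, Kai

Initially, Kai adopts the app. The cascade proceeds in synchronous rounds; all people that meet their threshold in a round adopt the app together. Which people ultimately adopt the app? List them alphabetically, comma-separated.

Round 1 — Kai adopts the app (initial).
Round 2 — checking thresholds:
  Ana: 1 of 1 neighbours ≥ 1, adopts the app.
  Eli: 1 of 2 neighbours ≥ 1, adopts the app.
  Pia: 1 of 2 neighbours ≥ 1, adopts the app.
Round 3 — no new adoptions; cascade stops.

Ana, Eli, Kai, Pia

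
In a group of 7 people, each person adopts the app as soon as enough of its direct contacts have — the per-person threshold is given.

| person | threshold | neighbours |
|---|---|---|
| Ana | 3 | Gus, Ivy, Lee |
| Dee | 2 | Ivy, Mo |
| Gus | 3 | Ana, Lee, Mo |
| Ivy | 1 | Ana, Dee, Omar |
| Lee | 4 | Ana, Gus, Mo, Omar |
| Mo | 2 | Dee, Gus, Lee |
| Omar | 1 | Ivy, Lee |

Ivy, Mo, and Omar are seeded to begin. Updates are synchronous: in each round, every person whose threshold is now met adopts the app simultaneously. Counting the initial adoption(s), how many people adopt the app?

Round 1 — Ivy, Mo, Omar adopt the app (initial).
Round 2 — checking thresholds:
  Ana: 1 of 3 neighbours < 3, holds.
  Dee: 2 of 2 neighbours ≥ 2, adopts the app.
  Gus: 1 of 3 neighbours < 3, holds.
  Lee: 2 of 4 neighbours < 4, holds.
Round 3 — no new adoptions; cascade stops.

4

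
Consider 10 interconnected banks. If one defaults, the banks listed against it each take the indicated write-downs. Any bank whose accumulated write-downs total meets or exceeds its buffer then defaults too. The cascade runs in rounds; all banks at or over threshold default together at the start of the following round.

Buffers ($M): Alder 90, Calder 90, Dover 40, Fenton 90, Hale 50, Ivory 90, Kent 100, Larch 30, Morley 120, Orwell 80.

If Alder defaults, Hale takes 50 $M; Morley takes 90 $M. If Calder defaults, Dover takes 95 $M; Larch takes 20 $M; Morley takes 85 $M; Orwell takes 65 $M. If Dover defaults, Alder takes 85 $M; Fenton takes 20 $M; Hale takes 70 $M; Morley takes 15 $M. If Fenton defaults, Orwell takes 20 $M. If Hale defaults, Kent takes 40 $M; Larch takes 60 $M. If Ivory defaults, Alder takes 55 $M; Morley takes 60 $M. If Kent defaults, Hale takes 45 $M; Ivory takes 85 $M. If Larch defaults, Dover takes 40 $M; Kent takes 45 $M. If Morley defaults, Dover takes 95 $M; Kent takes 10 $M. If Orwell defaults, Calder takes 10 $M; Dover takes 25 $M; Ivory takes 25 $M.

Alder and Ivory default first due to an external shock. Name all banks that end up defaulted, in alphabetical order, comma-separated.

Round 1 — Alder, Ivory default (initial).
  Hale: +50 → 50 ≥ 50
  Morley: +90+60 → 150 ≥ 120
Round 2 — Hale, Morley default.
  Dover: +95 → 95 ≥ 40
  Kent: +40+10 → 50 < 100
  Larch: +60 → 60 ≥ 30
Round 3 — Dover, Larch default.
  Fenton: +20 → 20 < 90
  Kent: +45 → 95 < 100
No further defaults.

Alder, Dover, Hale, Ivory, Larch, Morley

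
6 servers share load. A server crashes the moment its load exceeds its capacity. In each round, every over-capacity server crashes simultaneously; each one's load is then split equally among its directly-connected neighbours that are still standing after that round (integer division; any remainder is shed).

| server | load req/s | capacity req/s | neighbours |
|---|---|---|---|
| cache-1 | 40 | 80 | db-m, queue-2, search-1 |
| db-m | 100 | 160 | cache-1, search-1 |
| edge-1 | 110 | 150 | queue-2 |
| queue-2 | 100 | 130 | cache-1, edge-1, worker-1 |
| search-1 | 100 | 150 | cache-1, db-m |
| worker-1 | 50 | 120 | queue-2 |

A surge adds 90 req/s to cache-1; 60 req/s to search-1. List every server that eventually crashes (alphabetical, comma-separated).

Round 1 — cache-1 at 130 > 80; search-1 at 160 > 150. cache-1, search-1 crash.
  cache-1 sheds 130 req/s to db-m, queue-2: 65 each.
    db-m: 100+65 = 165 > 160
    queue-2: 100+65 = 165 > 130
  search-1 sheds 160 req/s to db-m: 160 each.
    db-m: 165+160 = 325 > 160
Round 2 — db-m, queue-2 crash.
  db-m sheds 325 req/s: no online neighbours, lost.
  queue-2 sheds 165 req/s to edge-1, worker-1: 82 each (1 lost).
    edge-1: 110+82 = 192 > 150
    worker-1: 50+82 = 132 > 120
Round 3 — edge-1, worker-1 crash.
  edge-1 sheds 192 req/s: no online neighbours, lost.
  worker-1 sheds 132 req/s: no online neighbours, lost.
No further crashes.

cache-1, db-m, edge-1, queue-2, search-1, worker-1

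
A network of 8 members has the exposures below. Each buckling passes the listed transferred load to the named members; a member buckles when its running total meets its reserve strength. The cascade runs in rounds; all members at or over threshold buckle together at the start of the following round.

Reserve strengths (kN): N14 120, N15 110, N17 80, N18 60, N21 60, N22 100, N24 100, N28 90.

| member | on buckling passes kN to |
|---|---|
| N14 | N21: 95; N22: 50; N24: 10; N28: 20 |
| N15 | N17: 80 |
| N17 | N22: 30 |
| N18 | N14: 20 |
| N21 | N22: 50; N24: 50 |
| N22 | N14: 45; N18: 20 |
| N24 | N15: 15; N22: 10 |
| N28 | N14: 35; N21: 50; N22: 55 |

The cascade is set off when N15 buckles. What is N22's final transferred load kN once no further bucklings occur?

Round 1 — N15 buckles (initial).
  N17: +80 → 80 ≥ 80
Round 2 — N17 buckles.
  N22: +30 → 30 < 100
No further bucklings.

30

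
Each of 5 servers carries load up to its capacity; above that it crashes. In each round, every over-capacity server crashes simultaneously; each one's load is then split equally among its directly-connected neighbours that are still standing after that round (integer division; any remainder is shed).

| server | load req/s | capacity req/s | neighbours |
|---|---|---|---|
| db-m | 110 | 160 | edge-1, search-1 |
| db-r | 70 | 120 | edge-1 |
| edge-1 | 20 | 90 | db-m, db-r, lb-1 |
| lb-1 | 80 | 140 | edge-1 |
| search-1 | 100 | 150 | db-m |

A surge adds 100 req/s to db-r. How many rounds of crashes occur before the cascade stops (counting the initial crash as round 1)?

4

Round 1 — db-r at 170 > 120. db-r crashes.
  db-r sheds 170 req/s to edge-1: 170 each.
    edge-1: 20+170 = 190 > 90
Round 2 — edge-1 crashes.
  edge-1 sheds 190 req/s to db-m, lb-1: 95 each.
    db-m: 110+95 = 205 > 160
    lb-1: 80+95 = 175 > 140
Round 3 — db-m, lb-1 crash.
  db-m sheds 205 req/s to search-1: 205 each.
    search-1: 100+205 = 305 > 150
  lb-1 sheds 175 req/s: no online neighbours, lost.
Round 4 — search-1 crashes.
  search-1 sheds 305 req/s: no online neighbours, lost.
No further crashes.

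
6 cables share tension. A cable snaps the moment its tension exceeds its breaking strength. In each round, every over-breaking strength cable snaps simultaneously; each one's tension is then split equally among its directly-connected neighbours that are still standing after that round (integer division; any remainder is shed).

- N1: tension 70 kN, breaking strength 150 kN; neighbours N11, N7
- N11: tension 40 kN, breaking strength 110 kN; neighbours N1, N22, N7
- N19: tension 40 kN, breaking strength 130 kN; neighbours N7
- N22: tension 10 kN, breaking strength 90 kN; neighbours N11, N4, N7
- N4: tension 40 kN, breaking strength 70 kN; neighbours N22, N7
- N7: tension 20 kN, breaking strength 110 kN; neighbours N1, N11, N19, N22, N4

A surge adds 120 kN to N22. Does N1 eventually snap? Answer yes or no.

Round 1 — N22 at 130 > 90. N22 snaps.
  N22 sheds 130 kN to N11, N4, N7: 43 each (1 lost).
    N11: 40+43 = 83 ≤ 110
    N4: 40+43 = 83 > 70
    N7: 20+43 = 63 ≤ 110
Round 2 — N4 snaps.
  N4 sheds 83 kN to N7: 83 each.
    N7: 63+83 = 146 > 110
Round 3 — N7 snaps.
  N7 sheds 146 kN to N1, N11, N19: 48 each (2 lost).
    N1: 70+48 = 118 ≤ 150
    N11: 83+48 = 131 > 110
    N19: 40+48 = 88 ≤ 130
Round 4 — N11 snaps.
  N11 sheds 131 kN to N1: 131 each.
    N1: 118+131 = 249 > 150
Round 5 — N1 snaps.
  N1 sheds 249 kN: no online neighbours, lost.
No further breaks.

yes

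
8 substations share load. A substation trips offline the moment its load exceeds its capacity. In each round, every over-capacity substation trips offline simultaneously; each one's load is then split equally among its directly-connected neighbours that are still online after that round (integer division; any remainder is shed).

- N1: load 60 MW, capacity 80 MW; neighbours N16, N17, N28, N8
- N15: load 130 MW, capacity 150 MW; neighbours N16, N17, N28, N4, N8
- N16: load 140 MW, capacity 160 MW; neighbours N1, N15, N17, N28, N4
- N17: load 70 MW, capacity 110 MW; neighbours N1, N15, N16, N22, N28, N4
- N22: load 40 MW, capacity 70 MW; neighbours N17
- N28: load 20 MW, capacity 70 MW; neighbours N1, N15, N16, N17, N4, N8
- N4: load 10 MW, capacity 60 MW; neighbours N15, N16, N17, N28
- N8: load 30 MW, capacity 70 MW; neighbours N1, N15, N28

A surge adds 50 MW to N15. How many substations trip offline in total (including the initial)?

Round 1 — N15 at 180 > 150. N15 trips offline.
  N15 sheds 180 MW to N16, N17, N28, N4, N8: 36 each.
    N16: 140+36 = 176 > 160
    N17: 70+36 = 106 ≤ 110
    N28: 20+36 = 56 ≤ 70
    N4: 10+36 = 46 ≤ 60
    N8: 30+36 = 66 ≤ 70
Round 2 — N16 trips offline.
  N16 sheds 176 MW to N1, N17, N28, N4: 44 each.
    N1: 60+44 = 104 > 80
    N17: 106+44 = 150 > 110
    N28: 56+44 = 100 > 70
    N4: 46+44 = 90 > 60
Round 3 — N1, N17, N28, N4 trip offline.
  N1 sheds 104 MW to N8: 104 each.
    N8: 66+104 = 170 > 70
  N17 sheds 150 MW to N22: 150 each.
    N22: 40+150 = 190 > 70
  N28 sheds 100 MW to N8: 100 each.
    N8: 170+100 = 270 > 70
  N4 sheds 90 MW: no online neighbours, lost.
Round 4 — N22, N8 trip offline.
  N22 sheds 190 MW: no online neighbours, lost.
  N8 sheds 270 MW: no online neighbours, lost.
No further trips.

8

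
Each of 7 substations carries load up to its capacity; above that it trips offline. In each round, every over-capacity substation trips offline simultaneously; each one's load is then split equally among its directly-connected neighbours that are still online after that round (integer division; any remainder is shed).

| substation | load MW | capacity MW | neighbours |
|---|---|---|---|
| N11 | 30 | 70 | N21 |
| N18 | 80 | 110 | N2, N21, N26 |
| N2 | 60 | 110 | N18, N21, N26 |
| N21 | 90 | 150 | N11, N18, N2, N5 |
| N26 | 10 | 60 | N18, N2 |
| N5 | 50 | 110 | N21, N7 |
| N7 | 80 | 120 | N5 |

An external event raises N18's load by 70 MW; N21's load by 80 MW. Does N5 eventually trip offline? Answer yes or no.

Round 1 — N18 at 150 > 110; N21 at 170 > 150. N18, N21 trip offline.
  N18 sheds 150 MW to N2, N26: 75 each.
    N2: 60+75 = 135 > 110
    N26: 10+75 = 85 > 60
  N21 sheds 170 MW to N11, N2, N5: 56 each (2 lost).
    N11: 30+56 = 86 > 70
    N2: 135+56 = 191 > 110
    N5: 50+56 = 106 ≤ 110
Round 2 — N11, N2, N26 trip offline.
  N11 sheds 86 MW: no online neighbours, lost.
  N2 sheds 191 MW: no online neighbours, lost.
  N26 sheds 85 MW: no online neighbours, lost.
No further trips.

no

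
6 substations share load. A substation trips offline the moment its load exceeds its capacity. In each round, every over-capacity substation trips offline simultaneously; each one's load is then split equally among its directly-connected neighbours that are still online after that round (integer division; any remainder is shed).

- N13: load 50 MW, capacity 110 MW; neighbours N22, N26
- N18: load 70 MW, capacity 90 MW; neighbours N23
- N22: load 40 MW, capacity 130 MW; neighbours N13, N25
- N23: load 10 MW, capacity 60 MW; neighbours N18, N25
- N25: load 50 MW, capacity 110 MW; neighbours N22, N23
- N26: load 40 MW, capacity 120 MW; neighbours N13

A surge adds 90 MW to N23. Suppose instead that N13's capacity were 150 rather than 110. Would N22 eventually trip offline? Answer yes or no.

With N13's capacity at 150:
Round 1 — N23 at 100 > 60. N23 trips offline.
  N23 sheds 100 MW to N18, N25: 50 each.
    N18: 70+50 = 120 > 90
    N25: 50+50 = 100 ≤ 110
Round 2 — N18 trips offline.
  N18 sheds 120 MW: no online neighbours, lost.
No further trips.

no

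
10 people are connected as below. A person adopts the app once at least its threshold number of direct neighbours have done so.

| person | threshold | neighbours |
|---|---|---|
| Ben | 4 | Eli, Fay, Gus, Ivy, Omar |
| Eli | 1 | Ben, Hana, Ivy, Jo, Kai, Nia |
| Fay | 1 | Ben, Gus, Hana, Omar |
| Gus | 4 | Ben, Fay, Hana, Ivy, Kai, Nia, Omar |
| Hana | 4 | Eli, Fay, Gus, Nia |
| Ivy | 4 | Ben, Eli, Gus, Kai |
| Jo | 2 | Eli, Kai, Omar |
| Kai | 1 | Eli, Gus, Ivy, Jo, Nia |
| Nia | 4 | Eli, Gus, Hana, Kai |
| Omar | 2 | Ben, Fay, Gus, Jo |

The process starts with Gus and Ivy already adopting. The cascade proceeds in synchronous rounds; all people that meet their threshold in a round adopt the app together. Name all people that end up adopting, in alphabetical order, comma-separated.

Ben, Eli, Fay, Gus, Ivy, Jo, Kai, Omar

Round 1 — Gus, Ivy adopt the app (initial).
Round 2 — checking thresholds:
  Ben: 2 of 5 neighbours < 4, holds.
  Eli: 1 of 6 neighbours ≥ 1, adopts the app.
  Fay: 1 of 4 neighbours ≥ 1, adopts the app.
  Hana: 1 of 4 neighbours < 4, holds.
  Kai: 2 of 5 neighbours ≥ 1, adopts the app.
  Nia: 1 of 4 neighbours < 4, holds.
  Omar: 1 of 4 neighbours < 2, holds.
Round 3 — checking thresholds:
  Ben: 4 of 5 neighbours ≥ 4, adopts the app.
  Hana: 3 of 4 neighbours < 4, holds.
  Jo: 2 of 3 neighbours ≥ 2, adopts the app.
  Nia: 3 of 4 neighbours < 4, holds.
  Omar: 2 of 4 neighbours ≥ 2, adopts the app.
Round 4 — no new adoptions; cascade stops.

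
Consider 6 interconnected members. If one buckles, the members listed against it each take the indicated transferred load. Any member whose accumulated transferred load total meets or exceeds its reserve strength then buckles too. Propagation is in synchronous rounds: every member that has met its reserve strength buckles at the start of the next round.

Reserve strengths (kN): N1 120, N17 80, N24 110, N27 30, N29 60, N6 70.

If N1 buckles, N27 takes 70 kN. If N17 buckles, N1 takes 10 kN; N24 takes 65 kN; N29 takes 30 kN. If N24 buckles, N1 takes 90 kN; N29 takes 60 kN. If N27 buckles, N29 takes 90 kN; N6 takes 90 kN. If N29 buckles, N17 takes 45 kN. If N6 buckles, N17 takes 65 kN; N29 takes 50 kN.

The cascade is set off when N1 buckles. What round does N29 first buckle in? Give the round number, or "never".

Round 1 — N1 buckles (initial).
  N27: +70 → 70 ≥ 30
Round 2 — N27 buckles.
  N29: +90 → 90 ≥ 60
  N6: +90 → 90 ≥ 70
Round 3 — N29, N6 buckle.
  N17: +45+65 → 110 ≥ 80
Round 4 — N17 buckles.
  N24: +65 → 65 < 110
No further bucklings.

3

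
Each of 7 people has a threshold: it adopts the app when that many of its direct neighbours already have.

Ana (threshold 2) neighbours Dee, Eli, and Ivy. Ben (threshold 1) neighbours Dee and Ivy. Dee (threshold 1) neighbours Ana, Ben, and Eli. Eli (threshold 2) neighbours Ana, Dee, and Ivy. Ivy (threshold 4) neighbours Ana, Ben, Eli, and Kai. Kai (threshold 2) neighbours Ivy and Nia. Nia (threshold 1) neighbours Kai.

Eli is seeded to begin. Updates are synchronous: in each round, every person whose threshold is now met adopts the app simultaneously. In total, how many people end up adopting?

4

Round 1 — Eli adopts the app (initial).
Round 2 — checking thresholds:
  Ana: 1 of 3 neighbours < 2, not yet.
  Dee: 1 of 3 neighbours ≥ 1, adopts the app.
  Ivy: 1 of 4 neighbours < 4, not yet.
Round 3 — checking thresholds:
  Ana: 2 of 3 neighbours ≥ 2, adopts the app.
  Ben: 1 of 2 neighbours ≥ 1, adopts the app.
  Ivy: 1 of 4 neighbours < 4, not yet.
Round 4 — no new adoptions; cascade stops.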